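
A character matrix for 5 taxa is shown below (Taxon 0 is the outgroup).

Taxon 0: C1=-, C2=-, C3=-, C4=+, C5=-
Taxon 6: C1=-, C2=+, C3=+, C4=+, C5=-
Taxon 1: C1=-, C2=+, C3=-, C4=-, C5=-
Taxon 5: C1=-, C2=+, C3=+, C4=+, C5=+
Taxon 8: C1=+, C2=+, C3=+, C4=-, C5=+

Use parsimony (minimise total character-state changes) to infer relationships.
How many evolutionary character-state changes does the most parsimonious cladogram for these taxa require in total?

6

Character polarity is set by the outgroup: the derived state is whichever differs from the outgroup's state, so for C4 the derived state is '-', and for the remaining characters it is '+'.
C1: derived state '+' in Taxon 8 only — an autapomorphy, so it tells us nothing about relationships among taxa.
C2 (derived state '+') is shared by all ingroup taxa — unites the whole ingroup.
Only Taxon 5, Taxon 6, and Taxon 8 show the derived state '+' for C3, supporting them as a clade.
C4 (state '-') occurs in Taxon 1 and Taxon 8 but conflicts with the nesting implied by the other characters — most parsimoniously interpreted as homoplasy.
C5: derived state '+' in Taxon 5 and Taxon 8 only — synapomorphy for {Taxon 5, Taxon 8}.
Most parsimonious ingroup topology: ((Taxon 6,(Taxon 5,Taxon 8)),Taxon 1).
Changes per character on this tree: C1: 1; C2: 1; C3: 1; C4: 2; C5: 1.
Total = 6.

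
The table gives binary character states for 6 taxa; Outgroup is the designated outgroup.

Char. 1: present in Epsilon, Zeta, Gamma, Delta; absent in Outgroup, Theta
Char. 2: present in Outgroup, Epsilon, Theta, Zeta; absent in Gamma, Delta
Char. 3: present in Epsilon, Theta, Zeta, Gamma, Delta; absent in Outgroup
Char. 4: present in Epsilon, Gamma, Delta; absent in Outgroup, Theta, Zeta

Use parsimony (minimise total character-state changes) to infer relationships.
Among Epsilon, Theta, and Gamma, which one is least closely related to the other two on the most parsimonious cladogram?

Character polarity is set by the outgroup: the derived state is whichever differs from the outgroup's state, so for Char. 2 the derived state is 'absent', and for the remaining characters it is 'present'.
Char. 1 (derived state 'present') is shared by Delta, Epsilon, Gamma, and Zeta — a synapomorphy uniting that clade.
Only Delta and Gamma show the derived state 'absent' for Char. 2, supporting them as a clade.
All ingroup taxa share the derived state 'present' for Char. 3; it defines the ingroup but does not resolve relationships within it.
Only Delta, Epsilon, and Gamma show the derived state 'present' for Char. 4, supporting them as a clade.
Most parsimonious ingroup topology: (((Epsilon,(Gamma,Delta)),Zeta),Theta).
Gamma and Epsilon share a more recent common ancestor with each other than either does with Theta, so Theta is the least closely related of the three.

Theta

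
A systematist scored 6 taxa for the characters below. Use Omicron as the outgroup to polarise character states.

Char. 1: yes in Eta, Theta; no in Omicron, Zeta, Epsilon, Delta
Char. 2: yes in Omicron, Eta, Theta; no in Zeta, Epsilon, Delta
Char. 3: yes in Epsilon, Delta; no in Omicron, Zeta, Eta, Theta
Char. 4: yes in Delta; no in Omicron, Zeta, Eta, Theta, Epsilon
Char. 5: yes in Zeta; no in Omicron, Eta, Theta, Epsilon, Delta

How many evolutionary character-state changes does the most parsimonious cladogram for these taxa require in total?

Character polarity is set by the outgroup: the derived state is whichever differs from the outgroup's state, so for Char. 2 the derived state is 'no', and for the remaining characters it is 'yes'.
Char. 1: derived state 'yes' in Eta and Theta only — synapomorphy for {Eta, Theta}.
Char. 2 (derived state 'no') is shared by Delta, Epsilon, and Zeta — a synapomorphy uniting that clade.
Char. 3 (derived state 'yes') is shared by Delta and Epsilon — a synapomorphy uniting that clade.
Char. 4: derived state 'yes' in Delta only — an autapomorphy, so it tells us nothing about relationships among taxa.
Char. 5: derived state 'yes' in Zeta only — an autapomorphy, so it tells us nothing about relationships among taxa.
Most parsimonious ingroup topology: ((Zeta,(Epsilon,Delta)),(Eta,Theta)).
Changes per character on this tree: Char. 1: 1; Char. 2: 1; Char. 3: 1; Char. 4: 1; Char. 5: 1.
Total = 5.

5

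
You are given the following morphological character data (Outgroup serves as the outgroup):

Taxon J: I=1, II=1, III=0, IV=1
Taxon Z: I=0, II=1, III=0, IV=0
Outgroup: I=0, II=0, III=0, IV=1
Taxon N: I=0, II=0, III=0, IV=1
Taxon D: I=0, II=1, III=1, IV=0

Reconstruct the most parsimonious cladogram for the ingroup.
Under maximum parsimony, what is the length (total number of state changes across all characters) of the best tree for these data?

Character polarity is set by the outgroup: the derived state is whichever differs from the outgroup's state, so for IV the derived state is '0', and for the remaining characters it is '1'.
I (derived state '1') is unique to Taxon J (autapomorphy; uninformative for grouping).
II: derived state '1' in Taxon D, Taxon J, and Taxon Z only — synapomorphy for {Taxon D, Taxon J, Taxon Z}.
III: derived state '1' in Taxon D only — an autapomorphy, so it tells us nothing about relationships among taxa.
IV: derived state '0' in Taxon D and Taxon Z only — synapomorphy for {Taxon D, Taxon Z}.
Most parsimonious ingroup topology: ((Taxon J,(Taxon Z,Taxon D)),Taxon N).
Changes per character on this tree: I: 1; II: 1; III: 1; IV: 1.
Total = 4.

4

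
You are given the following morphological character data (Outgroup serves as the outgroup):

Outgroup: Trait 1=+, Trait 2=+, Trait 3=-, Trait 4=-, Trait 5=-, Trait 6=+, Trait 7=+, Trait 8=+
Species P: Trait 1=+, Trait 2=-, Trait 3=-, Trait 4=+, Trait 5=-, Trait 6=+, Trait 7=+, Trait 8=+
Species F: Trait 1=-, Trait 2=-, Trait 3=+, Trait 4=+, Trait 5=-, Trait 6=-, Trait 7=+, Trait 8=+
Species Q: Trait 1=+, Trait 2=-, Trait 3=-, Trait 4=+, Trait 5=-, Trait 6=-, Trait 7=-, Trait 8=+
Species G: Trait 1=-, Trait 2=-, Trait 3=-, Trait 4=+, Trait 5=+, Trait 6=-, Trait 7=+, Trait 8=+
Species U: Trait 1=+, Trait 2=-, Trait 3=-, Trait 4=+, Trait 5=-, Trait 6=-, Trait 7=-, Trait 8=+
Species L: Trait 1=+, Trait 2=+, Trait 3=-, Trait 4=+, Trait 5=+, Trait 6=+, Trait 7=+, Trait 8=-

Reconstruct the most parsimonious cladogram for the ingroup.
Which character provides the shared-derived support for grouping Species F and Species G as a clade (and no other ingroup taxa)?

Trait 1

Character polarity is set by the outgroup: the derived state is whichever differs from the outgroup's state, so for Trait 1, Trait 2, Trait 6, Trait 7, Trait 8 the derived state is '-', and for the remaining characters it is '+'.
Trait 1: derived state '-' in Species F and Species G only — synapomorphy for {Species F, Species G}.
Only Species F, Species G, Species P, Species Q, and Species U show the derived state '-' for Trait 2, supporting them as a clade.
Trait 3: derived state '+' in Species F only — an autapomorphy, so it tells us nothing about relationships among taxa.
Trait 4 (derived state '+') is shared by all ingroup taxa — unites the whole ingroup.
Trait 5 groups Species G and Species L, which is incompatible with the clades supported by the remaining characters; treating it as convergent (homoplasy) costs fewer steps than any alternative tree.
Trait 6: derived state '-' in Species F, Species G, Species Q, and Species U only — synapomorphy for {Species F, Species G, Species Q, Species U}.
Trait 7 (derived state '-') is shared by Species Q and Species U — a synapomorphy uniting that clade.
Trait 8: derived state '-' in Species L only — an autapomorphy, so it tells us nothing about relationships among taxa.
Most parsimonious ingroup topology: ((((Species Q,Species U),(Species G,Species F)),Species P),Species L).
The clade {Species F, Species G} is supported by Trait 1: its derived state '-' occurs in exactly those taxa and in no other taxon (including the outgroup).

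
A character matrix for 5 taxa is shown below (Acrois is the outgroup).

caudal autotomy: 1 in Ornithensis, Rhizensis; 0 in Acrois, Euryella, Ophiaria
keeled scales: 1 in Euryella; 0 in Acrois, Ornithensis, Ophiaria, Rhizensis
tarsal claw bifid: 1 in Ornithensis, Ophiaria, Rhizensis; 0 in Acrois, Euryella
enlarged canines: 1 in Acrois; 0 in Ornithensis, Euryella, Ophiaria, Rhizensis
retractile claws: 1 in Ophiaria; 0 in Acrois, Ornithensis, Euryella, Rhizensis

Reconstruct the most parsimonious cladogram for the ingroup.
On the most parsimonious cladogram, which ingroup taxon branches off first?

Euryella

Character polarity is set by the outgroup: the derived state is whichever differs from the outgroup's state, so for enlarged canines the derived state is '0', and for the remaining characters it is '1'.
caudal autotomy: derived state '1' in Ornithensis and Rhizensis only — synapomorphy for {Ornithensis, Rhizensis}.
keeled scales (derived state '1') is unique to Euryella (autapomorphy; uninformative for grouping).
Only Ophiaria, Ornithensis, and Rhizensis show the derived state '1' for tarsal claw bifid, supporting them as a clade.
enlarged canines (derived state '0') is shared by all ingroup taxa — unites the whole ingroup.
retractile claws (derived state '1') is unique to Ophiaria (autapomorphy; uninformative for grouping).
Most parsimonious ingroup topology: (((Ornithensis,Rhizensis),Ophiaria),Euryella).
Euryella is sister to the clade containing all other ingroup taxa, so it is the earliest-diverging (most basal) ingroup lineage.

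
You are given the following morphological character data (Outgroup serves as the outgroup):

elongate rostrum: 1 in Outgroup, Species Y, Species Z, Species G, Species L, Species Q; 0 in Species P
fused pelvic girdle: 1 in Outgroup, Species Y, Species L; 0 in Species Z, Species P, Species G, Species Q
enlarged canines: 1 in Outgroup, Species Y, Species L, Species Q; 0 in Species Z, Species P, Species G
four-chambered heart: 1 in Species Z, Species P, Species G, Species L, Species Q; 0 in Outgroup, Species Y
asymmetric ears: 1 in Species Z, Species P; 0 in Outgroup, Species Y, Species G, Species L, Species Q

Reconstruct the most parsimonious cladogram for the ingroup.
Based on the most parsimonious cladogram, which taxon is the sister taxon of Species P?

Character polarity is set by the outgroup: the derived state is whichever differs from the outgroup's state, so for elongate rostrum, fused pelvic girdle, enlarged canines the derived state is '0', and for the remaining characters it is '1'.
elongate rostrum (derived state '0') is unique to Species P (autapomorphy; uninformative for grouping).
Only Species G, Species P, Species Q, and Species Z show the derived state '0' for fused pelvic girdle, supporting them as a clade.
Only Species G, Species P, and Species Z show the derived state '0' for enlarged canines, supporting them as a clade.
Only Species G, Species L, Species P, Species Q, and Species Z show the derived state '1' for four-chambered heart, supporting them as a clade.
Only Species P and Species Z show the derived state '1' for asymmetric ears, supporting them as a clade.
Most parsimonious ingroup topology: (Species Y,((((Species Z,Species P),Species G),Species Q),Species L)).
Species P and Species Z form a cherry on this tree, so they are sister taxa.

Species Z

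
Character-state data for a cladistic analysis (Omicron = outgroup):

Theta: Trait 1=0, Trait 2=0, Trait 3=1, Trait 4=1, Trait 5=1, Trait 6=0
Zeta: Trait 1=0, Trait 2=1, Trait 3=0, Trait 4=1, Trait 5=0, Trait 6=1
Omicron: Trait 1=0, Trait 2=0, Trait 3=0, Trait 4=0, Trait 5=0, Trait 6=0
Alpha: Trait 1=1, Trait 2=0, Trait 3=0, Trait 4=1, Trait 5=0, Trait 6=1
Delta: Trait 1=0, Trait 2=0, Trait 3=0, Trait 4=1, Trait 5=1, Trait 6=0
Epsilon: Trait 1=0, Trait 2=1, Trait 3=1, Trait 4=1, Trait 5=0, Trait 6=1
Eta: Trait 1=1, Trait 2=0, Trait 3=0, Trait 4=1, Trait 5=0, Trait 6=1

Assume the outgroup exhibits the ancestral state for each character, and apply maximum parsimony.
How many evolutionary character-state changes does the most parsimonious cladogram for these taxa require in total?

7

The outgroup has state '0' for every character, so '1' is the derived state throughout.
Only Alpha and Eta show the derived state '1' for Trait 1, supporting them as a clade.
Trait 2: derived state '1' in Epsilon and Zeta only — synapomorphy for {Epsilon, Zeta}.
Trait 3 (state '1') occurs in Epsilon and Theta but conflicts with the nesting implied by the other characters — most parsimoniously interpreted as homoplasy.
All ingroup taxa share the derived state '1' for Trait 4; it defines the ingroup but does not resolve relationships within it.
Only Delta and Theta show the derived state '1' for Trait 5, supporting them as a clade.
Trait 6 (derived state '1') is shared by Alpha, Epsilon, Eta, and Zeta — a synapomorphy uniting that clade.
Most parsimonious ingroup topology: (((Eta,Alpha),(Zeta,Epsilon)),(Delta,Theta)).
Changes per character on this tree: Trait 1: 1; Trait 2: 1; Trait 3: 2; Trait 4: 1; Trait 5: 1; Trait 6: 1.
Total = 7.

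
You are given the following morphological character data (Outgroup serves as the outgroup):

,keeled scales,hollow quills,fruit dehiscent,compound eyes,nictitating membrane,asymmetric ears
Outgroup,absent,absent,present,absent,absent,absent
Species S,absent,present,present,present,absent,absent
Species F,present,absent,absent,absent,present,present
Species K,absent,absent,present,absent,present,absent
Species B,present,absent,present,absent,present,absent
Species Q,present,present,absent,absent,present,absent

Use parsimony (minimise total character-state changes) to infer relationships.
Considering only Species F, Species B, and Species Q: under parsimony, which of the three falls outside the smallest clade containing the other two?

Character polarity is set by the outgroup: the derived state is whichever differs from the outgroup's state, so for fruit dehiscent the derived state is 'absent', and for the remaining characters it is 'present'.
keeled scales: derived state 'present' in Species B, Species F, and Species Q only — synapomorphy for {Species B, Species F, Species Q}.
hollow quills groups Species Q and Species S, which is incompatible with the clades supported by the remaining characters; treating it as convergent (homoplasy) costs fewer steps than any alternative tree.
fruit dehiscent: derived state 'absent' in Species F and Species Q only — synapomorphy for {Species F, Species Q}.
compound eyes: derived state 'present' in Species S only — an autapomorphy, so it tells us nothing about relationships among taxa.
Only Species B, Species F, Species K, and Species Q show the derived state 'present' for nictitating membrane, supporting them as a clade.
asymmetric ears (derived state 'present') is unique to Species F (autapomorphy; uninformative for grouping).
Most parsimonious ingroup topology: (((Species B,(Species F,Species Q)),Species K),Species S).
Species Q and Species F share a more recent common ancestor with each other than either does with Species B, so Species B is the least closely related of the three.

Species B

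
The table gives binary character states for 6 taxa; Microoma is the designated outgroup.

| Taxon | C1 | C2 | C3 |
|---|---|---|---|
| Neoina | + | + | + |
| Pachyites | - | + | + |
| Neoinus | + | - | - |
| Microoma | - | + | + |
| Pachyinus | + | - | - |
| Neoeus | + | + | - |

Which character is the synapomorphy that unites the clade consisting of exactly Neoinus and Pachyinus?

Character polarity is set by the outgroup: the derived state is whichever differs from the outgroup's state, so for C2, C3 the derived state is '-', and for the remaining characters it is '+'.
C1 (derived state '+') is shared by Neoeus, Neoina, Neoinus, and Pachyinus — a synapomorphy uniting that clade.
Only Neoinus and Pachyinus show the derived state '-' for C2, supporting them as a clade.
C3: derived state '-' in Neoeus, Neoinus, and Pachyinus only — synapomorphy for {Neoeus, Neoinus, Pachyinus}.
Most parsimonious ingroup topology: ((((Pachyinus,Neoinus),Neoeus),Neoina),Pachyites).
The clade {Neoinus, Pachyinus} is supported by C2: its derived state '-' occurs in exactly those taxa and in no other taxon (including the outgroup).

C2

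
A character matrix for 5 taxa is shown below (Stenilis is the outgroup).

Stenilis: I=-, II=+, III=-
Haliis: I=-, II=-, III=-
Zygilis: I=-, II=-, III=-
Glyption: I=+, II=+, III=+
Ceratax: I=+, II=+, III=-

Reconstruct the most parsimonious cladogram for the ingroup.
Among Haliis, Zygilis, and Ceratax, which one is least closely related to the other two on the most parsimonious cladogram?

Character polarity is set by the outgroup: the derived state is whichever differs from the outgroup's state, so for II the derived state is '-', and for the remaining characters it is '+'.
I: derived state '+' in Ceratax and Glyption only — synapomorphy for {Ceratax, Glyption}.
II: derived state '-' in Haliis and Zygilis only — synapomorphy for {Haliis, Zygilis}.
III: derived state '+' in Glyption only — an autapomorphy, so it tells us nothing about relationships among taxa.
Most parsimonious ingroup topology: ((Haliis,Zygilis),(Glyption,Ceratax)).
Zygilis and Haliis share a more recent common ancestor with each other than either does with Ceratax, so Ceratax is the least closely related of the three.

Ceratax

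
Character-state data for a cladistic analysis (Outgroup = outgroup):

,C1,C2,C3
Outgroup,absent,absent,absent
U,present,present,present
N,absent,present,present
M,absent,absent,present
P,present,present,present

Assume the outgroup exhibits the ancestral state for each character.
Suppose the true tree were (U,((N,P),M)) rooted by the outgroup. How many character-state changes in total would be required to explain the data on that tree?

Map each character onto (U,((N,P),M)) (rooted by Outgroup) and count the minimum state changes it requires (Fitch parsimony):
C1: 2; C2: 2; C3: 1.
Total tree length = 5.

5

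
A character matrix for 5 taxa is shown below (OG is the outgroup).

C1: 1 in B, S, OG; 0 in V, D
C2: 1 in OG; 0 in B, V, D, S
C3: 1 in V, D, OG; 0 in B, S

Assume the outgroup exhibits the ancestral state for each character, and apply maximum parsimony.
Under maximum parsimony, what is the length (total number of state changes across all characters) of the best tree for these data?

The outgroup has state '1' for every character, so '0' is the derived state throughout.
Only D and V show the derived state '0' for C1, supporting them as a clade.
C2 (derived state '0') is shared by all ingroup taxa — unites the whole ingroup.
C3 (derived state '0') is shared by B and S — a synapomorphy uniting that clade.
Most parsimonious ingroup topology: ((V,D),(B,S)).
Changes per character on this tree: C1: 1; C2: 1; C3: 1.
Total = 3.

3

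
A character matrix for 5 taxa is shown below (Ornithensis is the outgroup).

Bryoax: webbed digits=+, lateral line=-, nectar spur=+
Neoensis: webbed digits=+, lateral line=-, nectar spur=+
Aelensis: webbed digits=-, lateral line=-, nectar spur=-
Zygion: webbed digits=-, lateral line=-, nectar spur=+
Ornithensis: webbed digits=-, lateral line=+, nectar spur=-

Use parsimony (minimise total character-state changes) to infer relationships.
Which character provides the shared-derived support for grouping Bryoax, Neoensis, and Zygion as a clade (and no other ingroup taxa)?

nectar spur

Character polarity is set by the outgroup: the derived state is whichever differs from the outgroup's state, so for lateral line the derived state is '-', and for the remaining characters it is '+'.
webbed digits: derived state '+' in Bryoax and Neoensis only — synapomorphy for {Bryoax, Neoensis}.
lateral line (derived state '-') is shared by all ingroup taxa — unites the whole ingroup.
nectar spur (derived state '+') is shared by Bryoax, Neoensis, and Zygion — a synapomorphy uniting that clade.
Most parsimonious ingroup topology: (Aelensis,(Zygion,(Neoensis,Bryoax))).
The clade {Bryoax, Neoensis, Zygion} is supported by nectar spur: its derived state '+' occurs in exactly those taxa and in no other taxon (including the outgroup).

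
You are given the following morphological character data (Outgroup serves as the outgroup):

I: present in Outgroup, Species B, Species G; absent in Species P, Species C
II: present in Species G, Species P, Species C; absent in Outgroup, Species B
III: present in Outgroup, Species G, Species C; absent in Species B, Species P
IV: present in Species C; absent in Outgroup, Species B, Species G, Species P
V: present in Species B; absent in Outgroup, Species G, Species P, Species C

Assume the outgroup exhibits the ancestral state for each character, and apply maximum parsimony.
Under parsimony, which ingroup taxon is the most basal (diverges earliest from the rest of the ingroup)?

Character polarity is set by the outgroup: the derived state is whichever differs from the outgroup's state, so for I, III the derived state is 'absent', and for the remaining characters it is 'present'.
Only Species C and Species P show the derived state 'absent' for I, supporting them as a clade.
II: derived state 'present' in Species C, Species G, and Species P only — synapomorphy for {Species C, Species G, Species P}.
III (state 'absent') occurs in Species B and Species P but conflicts with the nesting implied by the other characters — most parsimoniously interpreted as homoplasy.
IV (derived state 'present') is unique to Species C (autapomorphy; uninformative for grouping).
V (derived state 'present') is unique to Species B (autapomorphy; uninformative for grouping).
Most parsimonious ingroup topology: (Species B,(Species G,(Species P,Species C))).
Species B is sister to the clade containing all other ingroup taxa, so it is the earliest-diverging (most basal) ingroup lineage.

Species B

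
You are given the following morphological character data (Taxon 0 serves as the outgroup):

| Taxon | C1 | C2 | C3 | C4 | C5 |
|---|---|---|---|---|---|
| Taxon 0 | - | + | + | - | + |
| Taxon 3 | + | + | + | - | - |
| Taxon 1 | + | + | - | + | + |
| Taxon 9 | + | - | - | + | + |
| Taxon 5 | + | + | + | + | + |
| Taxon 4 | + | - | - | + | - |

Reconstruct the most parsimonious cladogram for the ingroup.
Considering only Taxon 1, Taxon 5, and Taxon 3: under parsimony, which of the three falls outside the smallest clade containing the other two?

Taxon 3

Character polarity is set by the outgroup: the derived state is whichever differs from the outgroup's state, so for C2, C3, C5 the derived state is '-', and for the remaining characters it is '+'.
All ingroup taxa share the derived state '+' for C1; it defines the ingroup but does not resolve relationships within it.
C2 (derived state '-') is shared by Taxon 4 and Taxon 9 — a synapomorphy uniting that clade.
Only Taxon 1, Taxon 4, and Taxon 9 show the derived state '-' for C3, supporting them as a clade.
Only Taxon 1, Taxon 4, Taxon 5, and Taxon 9 show the derived state '+' for C4, supporting them as a clade.
C5 (state '-') occurs in Taxon 3 and Taxon 4 but conflicts with the nesting implied by the other characters — most parsimoniously interpreted as homoplasy.
Most parsimonious ingroup topology: (Taxon 3,((Taxon 1,(Taxon 9,Taxon 4)),Taxon 5)).
Taxon 1 and Taxon 5 share a more recent common ancestor with each other than either does with Taxon 3, so Taxon 3 is the least closely related of the three.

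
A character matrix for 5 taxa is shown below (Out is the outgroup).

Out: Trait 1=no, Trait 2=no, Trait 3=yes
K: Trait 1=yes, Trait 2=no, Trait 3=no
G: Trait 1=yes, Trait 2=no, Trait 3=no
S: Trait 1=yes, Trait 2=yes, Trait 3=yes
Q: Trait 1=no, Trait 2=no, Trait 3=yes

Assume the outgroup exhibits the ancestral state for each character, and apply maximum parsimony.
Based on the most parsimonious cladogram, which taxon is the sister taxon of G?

K

Character polarity is set by the outgroup: the derived state is whichever differs from the outgroup's state, so for Trait 3 the derived state is 'no', and for the remaining characters it is 'yes'.
Trait 1: derived state 'yes' in G, K, and S only — synapomorphy for {G, K, S}.
Trait 2: derived state 'yes' in S only — an autapomorphy, so it tells us nothing about relationships among taxa.
Trait 3: derived state 'no' in G and K only — synapomorphy for {G, K}.
Most parsimonious ingroup topology: (((K,G),S),Q).
G and K form a cherry on this tree, so they are sister taxa.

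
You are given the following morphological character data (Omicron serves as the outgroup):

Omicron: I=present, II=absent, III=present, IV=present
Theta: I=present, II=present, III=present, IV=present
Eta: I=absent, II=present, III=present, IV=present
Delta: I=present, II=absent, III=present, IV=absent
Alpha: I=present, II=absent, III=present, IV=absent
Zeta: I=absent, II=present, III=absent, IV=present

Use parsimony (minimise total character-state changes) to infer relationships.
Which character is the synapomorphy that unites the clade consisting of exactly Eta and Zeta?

I

Character polarity is set by the outgroup: the derived state is whichever differs from the outgroup's state, so for I, III, IV the derived state is 'absent', and for the remaining characters it is 'present'.
I (derived state 'absent') is shared by Eta and Zeta — a synapomorphy uniting that clade.
Only Eta, Theta, and Zeta show the derived state 'present' for II, supporting them as a clade.
III: derived state 'absent' in Zeta only — an autapomorphy, so it tells us nothing about relationships among taxa.
IV (derived state 'absent') is shared by Alpha and Delta — a synapomorphy uniting that clade.
Most parsimonious ingroup topology: ((Theta,(Eta,Zeta)),(Delta,Alpha)).
The clade {Eta, Zeta} is supported by I: its derived state 'absent' occurs in exactly those taxa and in no other taxon (including the outgroup).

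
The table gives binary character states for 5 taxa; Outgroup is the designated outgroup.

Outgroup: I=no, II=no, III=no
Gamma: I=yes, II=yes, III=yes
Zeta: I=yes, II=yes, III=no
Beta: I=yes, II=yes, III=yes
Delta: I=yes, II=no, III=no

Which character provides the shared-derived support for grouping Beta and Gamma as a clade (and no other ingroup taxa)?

The outgroup has state 'no' for every character, so 'yes' is the derived state throughout.
I (derived state 'yes') is shared by all ingroup taxa — unites the whole ingroup.
Only Beta, Gamma, and Zeta show the derived state 'yes' for II, supporting them as a clade.
III (derived state 'yes') is shared by Beta and Gamma — a synapomorphy uniting that clade.
Most parsimonious ingroup topology: (((Gamma,Beta),Zeta),Delta).
The clade {Beta, Gamma} is supported by III: its derived state 'yes' occurs in exactly those taxa and in no other taxon (including the outgroup).

III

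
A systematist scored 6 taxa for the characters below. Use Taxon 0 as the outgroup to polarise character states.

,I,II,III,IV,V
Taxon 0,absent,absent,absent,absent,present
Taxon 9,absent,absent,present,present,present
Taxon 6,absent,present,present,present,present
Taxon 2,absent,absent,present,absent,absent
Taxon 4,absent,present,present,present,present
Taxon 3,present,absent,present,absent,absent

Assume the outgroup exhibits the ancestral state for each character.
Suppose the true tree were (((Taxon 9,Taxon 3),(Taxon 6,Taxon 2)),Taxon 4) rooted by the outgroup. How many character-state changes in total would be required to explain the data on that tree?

9

Map each character onto (((Taxon 9,Taxon 3),(Taxon 6,Taxon 2)),Taxon 4) (rooted by Taxon 0) and count the minimum state changes it requires (Fitch parsimony):
I: 1; II: 2; III: 1; IV: 3; V: 2.
Total tree length = 9.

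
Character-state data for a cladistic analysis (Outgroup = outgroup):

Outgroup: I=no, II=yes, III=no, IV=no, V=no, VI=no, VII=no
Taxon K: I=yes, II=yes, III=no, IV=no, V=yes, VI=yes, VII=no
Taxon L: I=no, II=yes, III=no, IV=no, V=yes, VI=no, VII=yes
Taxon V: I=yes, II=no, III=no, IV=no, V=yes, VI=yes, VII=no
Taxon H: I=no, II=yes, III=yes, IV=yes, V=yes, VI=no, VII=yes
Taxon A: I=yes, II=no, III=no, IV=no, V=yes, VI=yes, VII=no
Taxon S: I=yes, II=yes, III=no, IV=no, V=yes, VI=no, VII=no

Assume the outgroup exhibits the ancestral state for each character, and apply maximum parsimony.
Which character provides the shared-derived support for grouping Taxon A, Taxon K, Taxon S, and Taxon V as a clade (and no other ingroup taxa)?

I

Character polarity is set by the outgroup: the derived state is whichever differs from the outgroup's state, so for II the derived state is 'no', and for the remaining characters it is 'yes'.
I: derived state 'yes' in Taxon A, Taxon K, Taxon S, and Taxon V only — synapomorphy for {Taxon A, Taxon K, Taxon S, Taxon V}.
II (derived state 'no') is shared by Taxon A and Taxon V — a synapomorphy uniting that clade.
III (derived state 'yes') is unique to Taxon H (autapomorphy; uninformative for grouping).
IV (derived state 'yes') is unique to Taxon H (autapomorphy; uninformative for grouping).
All ingroup taxa share the derived state 'yes' for V; it defines the ingroup but does not resolve relationships within it.
VI: derived state 'yes' in Taxon A, Taxon K, and Taxon V only — synapomorphy for {Taxon A, Taxon K, Taxon V}.
VII: derived state 'yes' in Taxon H and Taxon L only — synapomorphy for {Taxon H, Taxon L}.
Most parsimonious ingroup topology: (((Taxon K,(Taxon V,Taxon A)),Taxon S),(Taxon L,Taxon H)).
The clade {Taxon A, Taxon K, Taxon S, Taxon V} is supported by I: its derived state 'yes' occurs in exactly those taxa and in no other taxon (including the outgroup).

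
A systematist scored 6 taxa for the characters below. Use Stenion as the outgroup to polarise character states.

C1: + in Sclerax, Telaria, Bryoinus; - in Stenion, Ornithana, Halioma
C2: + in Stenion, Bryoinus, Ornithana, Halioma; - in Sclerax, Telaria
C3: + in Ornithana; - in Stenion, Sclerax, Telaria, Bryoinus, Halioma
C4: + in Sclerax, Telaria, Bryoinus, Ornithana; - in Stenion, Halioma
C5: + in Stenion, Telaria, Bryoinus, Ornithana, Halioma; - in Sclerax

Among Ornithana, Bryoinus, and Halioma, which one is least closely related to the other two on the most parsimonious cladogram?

Halioma

Character polarity is set by the outgroup: the derived state is whichever differs from the outgroup's state, so for C2, C5 the derived state is '-', and for the remaining characters it is '+'.
C1: derived state '+' in Bryoinus, Sclerax, and Telaria only — synapomorphy for {Bryoinus, Sclerax, Telaria}.
Only Sclerax and Telaria show the derived state '-' for C2, supporting them as a clade.
C3 (derived state '+') is unique to Ornithana (autapomorphy; uninformative for grouping).
Only Bryoinus, Ornithana, Sclerax, and Telaria show the derived state '+' for C4, supporting them as a clade.
C5: derived state '-' in Sclerax only — an autapomorphy, so it tells us nothing about relationships among taxa.
Most parsimonious ingroup topology: ((((Sclerax,Telaria),Bryoinus),Ornithana),Halioma).
Ornithana and Bryoinus share a more recent common ancestor with each other than either does with Halioma, so Halioma is the least closely related of the three.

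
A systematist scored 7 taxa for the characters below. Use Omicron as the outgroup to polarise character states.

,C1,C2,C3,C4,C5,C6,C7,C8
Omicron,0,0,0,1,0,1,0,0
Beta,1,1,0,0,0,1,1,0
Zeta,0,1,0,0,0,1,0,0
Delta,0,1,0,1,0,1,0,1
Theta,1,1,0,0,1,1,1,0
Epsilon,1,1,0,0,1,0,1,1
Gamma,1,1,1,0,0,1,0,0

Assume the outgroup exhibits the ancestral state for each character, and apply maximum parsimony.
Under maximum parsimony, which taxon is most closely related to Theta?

Epsilon

Character polarity is set by the outgroup: the derived state is whichever differs from the outgroup's state, so for C4, C6 the derived state is '0', and for the remaining characters it is '1'.
C1: derived state '1' in Beta, Epsilon, Gamma, and Theta only — synapomorphy for {Beta, Epsilon, Gamma, Theta}.
C2 (derived state '1') is shared by all ingroup taxa — unites the whole ingroup.
C3: derived state '1' in Gamma only — an autapomorphy, so it tells us nothing about relationships among taxa.
C4 (derived state '0') is shared by Beta, Epsilon, Gamma, Theta, and Zeta — a synapomorphy uniting that clade.
C5 (derived state '1') is shared by Epsilon and Theta — a synapomorphy uniting that clade.
C6: derived state '0' in Epsilon only — an autapomorphy, so it tells us nothing about relationships among taxa.
Only Beta, Epsilon, and Theta show the derived state '1' for C7, supporting them as a clade.
C8 groups Delta and Epsilon, which is incompatible with the clades supported by the remaining characters; treating it as convergent (homoplasy) costs fewer steps than any alternative tree.
Most parsimonious ingroup topology: ((((Beta,(Theta,Epsilon)),Gamma),Zeta),Delta).
Theta and Epsilon form a cherry on this tree, so they are sister taxa.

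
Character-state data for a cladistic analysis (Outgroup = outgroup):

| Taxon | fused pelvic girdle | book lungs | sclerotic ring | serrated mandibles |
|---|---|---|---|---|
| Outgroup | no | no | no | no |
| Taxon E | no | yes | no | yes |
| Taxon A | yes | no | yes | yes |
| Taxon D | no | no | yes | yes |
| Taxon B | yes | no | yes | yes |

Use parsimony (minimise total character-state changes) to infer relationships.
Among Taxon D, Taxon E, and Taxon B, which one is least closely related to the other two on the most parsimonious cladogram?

Taxon E

The outgroup has state 'no' for every character, so 'yes' is the derived state throughout.
fused pelvic girdle: derived state 'yes' in Taxon A and Taxon B only — synapomorphy for {Taxon A, Taxon B}.
book lungs (derived state 'yes') is unique to Taxon E (autapomorphy; uninformative for grouping).
Only Taxon A, Taxon B, and Taxon D show the derived state 'yes' for sclerotic ring, supporting them as a clade.
serrated mandibles (derived state 'yes') is shared by all ingroup taxa — unites the whole ingroup.
Most parsimonious ingroup topology: (Taxon E,((Taxon A,Taxon B),Taxon D)).
Taxon B and Taxon D share a more recent common ancestor with each other than either does with Taxon E, so Taxon E is the least closely related of the three.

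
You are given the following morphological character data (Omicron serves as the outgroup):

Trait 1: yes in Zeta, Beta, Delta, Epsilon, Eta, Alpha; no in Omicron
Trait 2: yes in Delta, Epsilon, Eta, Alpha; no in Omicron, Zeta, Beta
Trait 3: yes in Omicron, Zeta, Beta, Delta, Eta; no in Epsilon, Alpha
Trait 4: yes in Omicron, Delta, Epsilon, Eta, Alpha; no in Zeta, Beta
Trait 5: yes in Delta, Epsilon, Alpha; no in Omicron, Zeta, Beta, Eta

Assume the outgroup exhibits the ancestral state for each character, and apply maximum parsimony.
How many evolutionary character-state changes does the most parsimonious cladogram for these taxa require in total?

Character polarity is set by the outgroup: the derived state is whichever differs from the outgroup's state, so for Trait 3, Trait 4 the derived state is 'no', and for the remaining characters it is 'yes'.
All ingroup taxa share the derived state 'yes' for Trait 1; it defines the ingroup but does not resolve relationships within it.
Only Alpha, Delta, Epsilon, and Eta show the derived state 'yes' for Trait 2, supporting them as a clade.
Trait 3 (derived state 'no') is shared by Alpha and Epsilon — a synapomorphy uniting that clade.
Trait 4 (derived state 'no') is shared by Beta and Zeta — a synapomorphy uniting that clade.
Trait 5 (derived state 'yes') is shared by Alpha, Delta, and Epsilon — a synapomorphy uniting that clade.
Most parsimonious ingroup topology: ((Zeta,Beta),((Delta,(Epsilon,Alpha)),Eta)).
Changes per character on this tree: Trait 1: 1; Trait 2: 1; Trait 3: 1; Trait 4: 1; Trait 5: 1.
Total = 5.

5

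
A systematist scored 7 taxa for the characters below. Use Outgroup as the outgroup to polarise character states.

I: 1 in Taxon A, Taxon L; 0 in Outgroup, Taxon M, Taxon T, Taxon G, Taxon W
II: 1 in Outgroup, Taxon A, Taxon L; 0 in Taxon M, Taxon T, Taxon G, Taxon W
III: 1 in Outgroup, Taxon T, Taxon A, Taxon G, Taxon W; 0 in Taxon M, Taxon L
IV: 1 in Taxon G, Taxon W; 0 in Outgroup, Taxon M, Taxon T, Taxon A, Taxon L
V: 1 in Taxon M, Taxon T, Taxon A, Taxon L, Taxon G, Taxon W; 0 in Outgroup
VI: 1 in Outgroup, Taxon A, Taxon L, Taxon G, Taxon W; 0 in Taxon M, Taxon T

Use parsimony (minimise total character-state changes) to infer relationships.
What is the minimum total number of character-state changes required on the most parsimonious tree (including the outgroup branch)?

Character polarity is set by the outgroup: the derived state is whichever differs from the outgroup's state, so for II, III, VI the derived state is '0', and for the remaining characters it is '1'.
I (derived state '1') is shared by Taxon A and Taxon L — a synapomorphy uniting that clade.
II (derived state '0') is shared by Taxon G, Taxon M, Taxon T, and Taxon W — a synapomorphy uniting that clade.
III (state '0') occurs in Taxon L and Taxon M but conflicts with the nesting implied by the other characters — most parsimoniously interpreted as homoplasy.
IV: derived state '1' in Taxon G and Taxon W only — synapomorphy for {Taxon G, Taxon W}.
All ingroup taxa share the derived state '1' for V; it defines the ingroup but does not resolve relationships within it.
VI: derived state '0' in Taxon M and Taxon T only — synapomorphy for {Taxon M, Taxon T}.
Most parsimonious ingroup topology: (((Taxon M,Taxon T),(Taxon G,Taxon W)),(Taxon A,Taxon L)).
Changes per character on this tree: I: 1; II: 1; III: 2; IV: 1; V: 1; VI: 1.
Total = 7.

7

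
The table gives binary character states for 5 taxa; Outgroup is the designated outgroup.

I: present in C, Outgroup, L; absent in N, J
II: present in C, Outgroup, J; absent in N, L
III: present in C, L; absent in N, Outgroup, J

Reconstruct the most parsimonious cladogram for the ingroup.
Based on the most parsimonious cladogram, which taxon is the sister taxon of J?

Character polarity is set by the outgroup: the derived state is whichever differs from the outgroup's state, so for I, II the derived state is 'absent', and for the remaining characters it is 'present'.
I: derived state 'absent' in J and N only — synapomorphy for {J, N}.
II groups L and N, which is incompatible with the clades supported by the remaining characters; treating it as convergent (homoplasy) costs fewer steps than any alternative tree.
III: derived state 'present' in C and L only — synapomorphy for {C, L}.
Most parsimonious ingroup topology: ((N,J),(L,C)).
J and N form a cherry on this tree, so they are sister taxa.

N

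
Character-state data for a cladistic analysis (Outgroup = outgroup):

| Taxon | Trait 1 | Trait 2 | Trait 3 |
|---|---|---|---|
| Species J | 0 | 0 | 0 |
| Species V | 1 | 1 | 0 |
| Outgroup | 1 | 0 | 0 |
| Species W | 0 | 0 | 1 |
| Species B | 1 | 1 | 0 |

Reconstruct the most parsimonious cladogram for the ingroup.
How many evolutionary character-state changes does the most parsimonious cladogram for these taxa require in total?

3

Character polarity is set by the outgroup: the derived state is whichever differs from the outgroup's state, so for Trait 1 the derived state is '0', and for the remaining characters it is '1'.
Trait 1: derived state '0' in Species J and Species W only — synapomorphy for {Species J, Species W}.
Trait 2 (derived state '1') is shared by Species B and Species V — a synapomorphy uniting that clade.
Trait 3: derived state '1' in Species W only — an autapomorphy, so it tells us nothing about relationships among taxa.
Most parsimonious ingroup topology: ((Species B,Species V),(Species J,Species W)).
Changes per character on this tree: Trait 1: 1; Trait 2: 1; Trait 3: 1.
Total = 3.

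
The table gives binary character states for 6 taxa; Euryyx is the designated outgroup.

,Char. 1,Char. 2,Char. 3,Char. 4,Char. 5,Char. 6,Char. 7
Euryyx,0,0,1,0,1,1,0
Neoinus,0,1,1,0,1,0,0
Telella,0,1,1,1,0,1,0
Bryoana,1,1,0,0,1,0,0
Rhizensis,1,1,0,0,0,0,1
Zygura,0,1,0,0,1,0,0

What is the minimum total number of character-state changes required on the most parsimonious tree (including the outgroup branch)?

8

Character polarity is set by the outgroup: the derived state is whichever differs from the outgroup's state, so for Char. 3, Char. 5, Char. 6 the derived state is '0', and for the remaining characters it is '1'.
Char. 1 (derived state '1') is shared by Bryoana and Rhizensis — a synapomorphy uniting that clade.
Char. 2 (derived state '1') is shared by all ingroup taxa — unites the whole ingroup.
Char. 3 (derived state '0') is shared by Bryoana, Rhizensis, and Zygura — a synapomorphy uniting that clade.
Char. 4 (derived state '1') is unique to Telella (autapomorphy; uninformative for grouping).
Char. 5 groups Rhizensis and Telella, which is incompatible with the clades supported by the remaining characters; treating it as convergent (homoplasy) costs fewer steps than any alternative tree.
Char. 6 (derived state '0') is shared by Bryoana, Neoinus, Rhizensis, and Zygura — a synapomorphy uniting that clade.
Char. 7 (derived state '1') is unique to Rhizensis (autapomorphy; uninformative for grouping).
Most parsimonious ingroup topology: ((Neoinus,((Bryoana,Rhizensis),Zygura)),Telella).
Changes per character on this tree: Char. 1: 1; Char. 2: 1; Char. 3: 1; Char. 4: 1; Char. 5: 2; Char. 6: 1; Char. 7: 1.
Total = 8.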